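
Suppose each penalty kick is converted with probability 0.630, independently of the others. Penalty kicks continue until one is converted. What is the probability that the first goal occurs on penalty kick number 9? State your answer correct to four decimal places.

0.0002

Geometric (trials to first success), p = 0.63.
P(Y = 9) = (1−p)^8 · p = 0.00035125 · 0.63 = 0.000221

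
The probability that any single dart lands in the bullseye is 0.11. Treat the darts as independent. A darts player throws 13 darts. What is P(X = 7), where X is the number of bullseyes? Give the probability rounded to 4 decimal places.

X ~ Binomial(n=13, p=0.11).
P(X=7) = C(13,7) · p^7 · (1−p)^6
= 1716 · 1.9487e-07 · 0.49698 = 0.000166

0.0002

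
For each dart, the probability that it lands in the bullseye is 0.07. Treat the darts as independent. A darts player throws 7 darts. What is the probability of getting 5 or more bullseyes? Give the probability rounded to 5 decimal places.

X ~ Binomial(7, 0.07); P(X ≥ 5) = Σ C(7,k) p^k (1−p)^(7−k) over k:
  k=5: C(7,5)·0.07^5·0.93^2 = 0.0000305
  k=6: C(7,6)·0.07^6·0.93^1 = 0.0000008
  k=7: C(7,7)·0.07^7·0.93^0 = 0.0000000
Total = 0.0000313

0.00003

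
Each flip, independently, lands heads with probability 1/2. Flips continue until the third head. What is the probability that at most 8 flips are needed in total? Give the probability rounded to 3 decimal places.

0.855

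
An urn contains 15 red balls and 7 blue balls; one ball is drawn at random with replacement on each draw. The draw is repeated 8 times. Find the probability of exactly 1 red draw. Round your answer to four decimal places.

0.0018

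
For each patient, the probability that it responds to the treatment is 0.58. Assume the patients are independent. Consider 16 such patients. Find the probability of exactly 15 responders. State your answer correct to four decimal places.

X ~ Binomial(n=16, p=0.58).
P(X=15) = C(16,15) · p^15 · (1−p)^1
= 16 · 0.00028276 · 0.42 = 0.001900

0.0019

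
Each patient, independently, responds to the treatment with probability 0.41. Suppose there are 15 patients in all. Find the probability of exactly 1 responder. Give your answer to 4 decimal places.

0.0038

X ~ Binomial(n=15, p=0.41).
P(X=1) = C(15,1) · p^1 · (1−p)^14
= 15 · 0.41 · 0.00061934 = 0.003809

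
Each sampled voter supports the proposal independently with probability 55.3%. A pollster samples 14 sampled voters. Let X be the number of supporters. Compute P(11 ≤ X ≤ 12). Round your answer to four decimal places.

0.0630

X ~ Binomial(14, 0.553); P(11 ≤ X ≤ 12) = Σ C(14,k) p^k (1−p)^(14−k) over k:
  k=11: C(14,11)·0.553^11·0.447^3 = 0.048084
  k=12: C(14,12)·0.553^12·0.447^2 = 0.014872
Total = 0.062956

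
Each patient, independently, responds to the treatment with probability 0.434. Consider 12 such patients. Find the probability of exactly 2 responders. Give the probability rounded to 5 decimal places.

X ~ Binomial(n=12, p=0.434).
P(X=2) = C(12,2) · p^2 · (1−p)^10
= 66 · 0.18836 · 0.0033741 = 0.0419457

0.04195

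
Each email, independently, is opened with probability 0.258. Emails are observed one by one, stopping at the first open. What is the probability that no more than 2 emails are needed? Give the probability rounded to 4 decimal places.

Y = number of emails to the first success; geometric, p = 0.258.
P(Y ≤ 2) = 1 − (1−p)^2 = 1 − 0.550564 = 0.449436

0.4494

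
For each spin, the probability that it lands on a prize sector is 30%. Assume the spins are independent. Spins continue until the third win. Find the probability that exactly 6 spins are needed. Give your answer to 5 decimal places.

0.09261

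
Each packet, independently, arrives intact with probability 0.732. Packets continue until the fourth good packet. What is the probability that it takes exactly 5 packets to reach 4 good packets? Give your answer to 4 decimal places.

Y = trial on which the fourth success occurs; negative binomial, r=4, p=0.732.
P(Y=5) = C(4,3) · p^4 · (1−p)^1
= 4 · 0.28711 · 0.268 = 0.307779

0.3078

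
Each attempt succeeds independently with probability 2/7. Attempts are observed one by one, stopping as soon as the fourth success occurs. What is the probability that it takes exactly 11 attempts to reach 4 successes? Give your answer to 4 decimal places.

0.0759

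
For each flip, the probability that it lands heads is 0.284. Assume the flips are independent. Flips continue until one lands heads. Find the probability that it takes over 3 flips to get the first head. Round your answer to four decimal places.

0.3671

Y = number of flips to the first success; geometric, p = 0.284.
P(Y > 3) = P(first 3 all fail) = (1−p)^3 = 0.367062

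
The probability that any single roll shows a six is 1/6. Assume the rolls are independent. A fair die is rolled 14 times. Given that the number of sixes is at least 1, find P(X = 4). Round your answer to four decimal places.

0.1353

X ~ Binomial(14, 0.166667). Want P(X=4 | X≥1) = P(X=4) / P(X≥1).
P(X=4) = C(14,4)·0.166667^4·0.833333^10 = 0.124743
P(X≥1) = 1 − 0.077887 = 0.922113
Ratio = 0.124743 / 0.922113 = 0.135280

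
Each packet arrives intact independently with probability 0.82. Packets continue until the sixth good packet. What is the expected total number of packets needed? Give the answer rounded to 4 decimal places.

Y = total packets until the sixth success; negative binomial with r=6, p=0.82.
E[Y] = r / p = 6 / 0.82 = 7.317073

7.3171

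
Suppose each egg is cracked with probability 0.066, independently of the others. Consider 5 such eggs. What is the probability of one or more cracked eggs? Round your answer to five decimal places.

0.28922

P(at least one) = 1 − P(none) = 1 − (1 − 0.066)^5
= 1 − 0.7107787 = 0.2892213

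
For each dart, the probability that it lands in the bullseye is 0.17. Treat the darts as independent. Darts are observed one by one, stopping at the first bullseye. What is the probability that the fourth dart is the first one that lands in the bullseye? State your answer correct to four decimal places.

0.0972

Geometric (trials to first success), p = 0.17.
P(Y = 4) = (1−p)^3 · p = 0.57179 · 0.17 = 0.097204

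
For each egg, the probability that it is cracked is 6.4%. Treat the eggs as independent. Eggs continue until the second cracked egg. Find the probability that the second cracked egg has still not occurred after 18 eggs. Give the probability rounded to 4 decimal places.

0.6783

Needing more than 18 eggs ⇔ fewer than 2 successes in the first 18. With X ~ Binomial(18, 0.064), P(Y > 18) = P(X ≤ 1).
  k=0: C(18,0)·0.064^0·0.936^18 = 0.304064
  k=1: C(18,1)·0.064^1·0.936^17 = 0.374233
P(X ≤ 1) = 0.678297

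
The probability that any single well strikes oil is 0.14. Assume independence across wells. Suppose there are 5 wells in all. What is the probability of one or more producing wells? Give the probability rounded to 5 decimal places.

0.52957

P(at least one) = 1 − P(none) = 1 − (1 − 0.14)^5
= 1 − 0.4704270 = 0.5295730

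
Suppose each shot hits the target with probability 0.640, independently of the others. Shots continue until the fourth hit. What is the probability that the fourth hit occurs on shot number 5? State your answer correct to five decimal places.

0.24159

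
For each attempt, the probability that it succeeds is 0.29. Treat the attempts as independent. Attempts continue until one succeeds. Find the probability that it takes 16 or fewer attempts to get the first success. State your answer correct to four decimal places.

0.9958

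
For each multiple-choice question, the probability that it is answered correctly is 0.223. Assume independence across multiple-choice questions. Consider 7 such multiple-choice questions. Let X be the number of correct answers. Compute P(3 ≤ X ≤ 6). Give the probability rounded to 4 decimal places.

0.1897

X ~ Binomial(7, 0.223); P(3 ≤ X ≤ 6) = Σ C(7,k) p^k (1−p)^(7−k) over k:
  k=3: C(7,3)·0.223^3·0.777^4 = 0.141471
  k=4: C(7,4)·0.223^4·0.777^3 = 0.040602
  k=5: C(7,5)·0.223^5·0.777^2 = 0.006992
  k=6: C(7,6)·0.223^6·0.777^1 = 0.000669
Total = 0.189734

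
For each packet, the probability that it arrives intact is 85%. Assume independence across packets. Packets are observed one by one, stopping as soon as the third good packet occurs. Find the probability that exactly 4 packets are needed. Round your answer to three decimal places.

Y = trial on which the third success occurs; negative binomial, r=3, p=0.85.
P(Y=4) = C(3,2) · p^3 · (1−p)^1
= 3 · 0.61413 · 0.15 = 0.27636

0.276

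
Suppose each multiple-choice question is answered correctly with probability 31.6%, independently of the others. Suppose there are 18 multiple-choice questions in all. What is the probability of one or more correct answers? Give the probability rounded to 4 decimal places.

0.9989

P(at least one) = 1 − P(none) = 1 − (1 − 0.316)^18
= 1 − 0.001074 = 0.998926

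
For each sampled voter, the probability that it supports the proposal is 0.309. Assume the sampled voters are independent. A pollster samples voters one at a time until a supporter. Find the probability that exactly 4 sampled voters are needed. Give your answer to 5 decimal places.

0.10195

Geometric (trials to first success), p = 0.309.
P(Y = 4) = (1−p)^3 · p = 0.32994 · 0.309 = 0.1019513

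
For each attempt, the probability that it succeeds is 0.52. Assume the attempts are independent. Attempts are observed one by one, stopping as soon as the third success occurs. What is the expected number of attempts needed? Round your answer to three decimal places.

5.769

Y = total attempts until the third success; negative binomial with r=3, p=0.52.
E[Y] = r / p = 3 / 0.52 = 5.76923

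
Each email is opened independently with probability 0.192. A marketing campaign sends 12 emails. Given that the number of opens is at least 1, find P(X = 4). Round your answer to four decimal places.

X ~ Binomial(12, 0.192). Want P(X=4 | X≥1) = P(X=4) / P(X≥1).
P(X=4) = C(12,4)·0.192^4·0.808^8 = 0.122208
P(X≥1) = 1 − 0.077435 = 0.922565
Ratio = 0.122208 / 0.922565 = 0.132466

0.1325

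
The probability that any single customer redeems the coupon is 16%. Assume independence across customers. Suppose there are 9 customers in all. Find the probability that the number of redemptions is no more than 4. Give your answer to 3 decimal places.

0.993

X ~ Binomial(9, 0.16); P(X ≤ 4) = Σ C(9,k) p^k (1−p)^(9−k) over k:
  k=0: C(9,0)·0.16^0·0.84^9 = 0.20822
  k=1: C(9,1)·0.16^1·0.84^8 = 0.35694
  k=2: C(9,2)·0.16^2·0.84^7 = 0.27196
  k=3: C(9,3)·0.16^3·0.84^6 = 0.12087
  k=4: C(9,4)·0.16^4·0.84^5 = 0.03453
Total = 0.99252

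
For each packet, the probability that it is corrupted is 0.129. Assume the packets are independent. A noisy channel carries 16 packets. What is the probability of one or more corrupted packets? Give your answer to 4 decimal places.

P(at least one) = 1 − P(none) = 1 − (1 − 0.129)^16
= 1 − 0.109721 = 0.890279

0.8903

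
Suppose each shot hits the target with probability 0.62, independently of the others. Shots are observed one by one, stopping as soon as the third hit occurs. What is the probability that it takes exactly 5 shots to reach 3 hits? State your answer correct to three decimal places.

0.206

Y = trial on which the third success occurs; negative binomial, r=3, p=0.62.
P(Y=5) = C(4,2) · p^3 · (1−p)^2
= 6 · 0.23833 · 0.1444 = 0.20649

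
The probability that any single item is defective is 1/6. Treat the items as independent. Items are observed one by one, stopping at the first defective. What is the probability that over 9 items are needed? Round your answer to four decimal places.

Y = number of items to the first success; geometric, p = 0.166667.
P(Y > 9) = P(first 9 all fail) = (1−p)^9 = 0.193807

0.1938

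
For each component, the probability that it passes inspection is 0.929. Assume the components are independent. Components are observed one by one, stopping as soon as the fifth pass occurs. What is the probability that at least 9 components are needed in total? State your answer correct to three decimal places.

0.001

Needing more than 8 components ⇔ fewer than 5 successes in the first 8. With X ~ Binomial(8, 0.929), P(Y > 8) = P(X ≤ 4).
  k=0: C(8,0)·0.929^0·0.071^8 = 0.00000
  k=1: C(8,1)·0.929^1·0.071^7 = 0.00000
  k=2: C(8,2)·0.929^2·0.071^6 = 0.00000
  k=3: C(8,3)·0.929^3·0.071^5 = 0.00008
  k=4: C(8,4)·0.929^4·0.071^4 = 0.00132
P(X ≤ 4) = 0.00141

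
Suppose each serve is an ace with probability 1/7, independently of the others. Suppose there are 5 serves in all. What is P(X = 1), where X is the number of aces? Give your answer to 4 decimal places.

0.3856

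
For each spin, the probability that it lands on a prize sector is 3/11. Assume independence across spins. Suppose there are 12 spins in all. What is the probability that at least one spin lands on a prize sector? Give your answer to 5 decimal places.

0.97810

P(at least one) = 1 − P(none) = 1 − (1 − 0.272727)^12
= 1 − 0.0218961 = 0.9781039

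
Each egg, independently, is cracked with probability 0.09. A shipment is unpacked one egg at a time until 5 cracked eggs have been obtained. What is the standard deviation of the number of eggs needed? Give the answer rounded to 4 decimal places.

23.7008

Y = total eggs until the fifth success; negative binomial with r=5, p=0.09.
SD(Y) = √[r(1−p)/p²] = √(561.728395) = 23.700810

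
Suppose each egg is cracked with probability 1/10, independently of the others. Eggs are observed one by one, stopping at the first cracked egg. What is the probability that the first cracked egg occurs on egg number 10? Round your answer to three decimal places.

Geometric (trials to first success), p = 0.10.
P(Y = 10) = (1−p)^9 · p = 0.38742 · 0.10 = 0.03874

0.039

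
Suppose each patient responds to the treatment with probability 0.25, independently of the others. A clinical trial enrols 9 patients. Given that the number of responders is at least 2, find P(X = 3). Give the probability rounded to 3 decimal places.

0.334

X ~ Binomial(9, 0.25). Want P(X=3 | X≥2) = P(X=3) / P(X≥2).
P(X=3) = C(9,3)·0.25^3·0.75^6 = 0.23360
P(X≥2) = 1 − 0.07508 − 0.22525 = 0.69966
Ratio = 0.23360 / 0.69966 = 0.33387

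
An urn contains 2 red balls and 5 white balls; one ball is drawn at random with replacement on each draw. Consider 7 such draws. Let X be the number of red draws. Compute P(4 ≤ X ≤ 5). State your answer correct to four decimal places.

0.1054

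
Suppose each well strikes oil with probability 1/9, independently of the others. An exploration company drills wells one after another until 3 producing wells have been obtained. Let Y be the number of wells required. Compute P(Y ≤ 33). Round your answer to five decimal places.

0.72568

Finishing within 33 wells ⇔ at least 3 successes in the first 33. With X ~ Binomial(33, 0.111111), P(Y ≤ 33) = 1 − P(X ≤ 2).
  k=0: C(33,0)·0.111111^0·0.888889^33 = 0.0205101
  k=1: C(33,1)·0.111111^1·0.888889^32 = 0.0846040
  k=2: C(33,2)·0.111111^2·0.888889^31 = 0.1692079
1 − 0.2743219 = 0.7256781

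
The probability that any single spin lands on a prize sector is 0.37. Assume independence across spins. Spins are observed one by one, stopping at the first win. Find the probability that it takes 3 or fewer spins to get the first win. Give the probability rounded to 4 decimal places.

Y = number of spins to the first success; geometric, p = 0.37.
P(Y ≤ 3) = 1 − (1−p)^3 = 1 − 0.250047 = 0.749953

0.7500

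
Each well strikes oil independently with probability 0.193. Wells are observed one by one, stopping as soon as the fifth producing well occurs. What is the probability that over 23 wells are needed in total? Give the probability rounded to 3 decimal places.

Needing more than 23 wells ⇔ fewer than 5 successes in the first 23. With X ~ Binomial(23, 0.193), P(Y > 23) = P(X ≤ 4).
  k=0: C(23,0)·0.193^0·0.807^23 = 0.00721
  k=1: C(23,1)·0.193^1·0.807^22 = 0.03967
  k=2: C(23,2)·0.193^2·0.807^21 = 0.10437
  k=3: C(23,3)·0.193^3·0.807^20 = 0.17473
  k=4: C(23,4)·0.193^4·0.807^19 = 0.20894
P(X ≤ 4) = 0.53492

0.535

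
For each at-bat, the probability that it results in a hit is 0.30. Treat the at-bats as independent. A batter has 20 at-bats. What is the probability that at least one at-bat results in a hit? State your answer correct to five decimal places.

0.99920

P(at least one) = 1 − P(none) = 1 − (1 − 0.30)^20
= 1 − 0.0007979 = 0.9992021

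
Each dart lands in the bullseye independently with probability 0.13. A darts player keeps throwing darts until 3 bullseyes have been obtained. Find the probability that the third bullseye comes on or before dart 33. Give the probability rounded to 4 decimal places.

Finishing within 33 darts ⇔ at least 3 successes in the first 33. With X ~ Binomial(33, 0.13), P(Y ≤ 33) = 1 − P(X ≤ 2).
  k=0: C(33,0)·0.13^0·0.87^33 = 0.010096
  k=1: C(33,1)·0.13^1·0.87^32 = 0.049782
  k=2: C(33,2)·0.13^2·0.87^31 = 0.119019
1 − 0.178897 = 0.821103

0.8211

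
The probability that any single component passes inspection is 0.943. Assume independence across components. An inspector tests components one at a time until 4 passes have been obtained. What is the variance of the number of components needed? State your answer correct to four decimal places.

Y = total components until the fourth success; negative binomial with r=4, p=0.943.
Var(Y) = r(1−p)/p² = 4·0.057 / 0.943² = 0.256396

0.2564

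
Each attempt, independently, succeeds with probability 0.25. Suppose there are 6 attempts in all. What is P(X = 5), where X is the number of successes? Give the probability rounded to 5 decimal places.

0.00439

X ~ Binomial(n=6, p=0.25).
P(X=5) = C(6,5) · p^5 · (1−p)^1
= 6 · 0.00097656 · 0.75 = 0.0043945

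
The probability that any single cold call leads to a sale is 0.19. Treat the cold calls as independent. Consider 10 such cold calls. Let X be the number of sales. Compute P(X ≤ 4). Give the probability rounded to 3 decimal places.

0.973

X ~ Binomial(10, 0.19); P(X ≤ 4) = Σ C(10,k) p^k (1−p)^(10−k) over k:
  k=0: C(10,0)·0.19^0·0.81^10 = 0.12158
  k=1: C(10,1)·0.19^1·0.81^9 = 0.28518
  k=2: C(10,2)·0.19^2·0.81^8 = 0.30102
  k=3: C(10,3)·0.19^3·0.81^7 = 0.18829
  k=4: C(10,4)·0.19^4·0.81^6 = 0.07729
Total = 0.97337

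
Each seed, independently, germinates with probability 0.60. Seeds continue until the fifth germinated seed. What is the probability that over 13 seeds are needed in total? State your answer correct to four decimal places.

Needing more than 13 seeds ⇔ fewer than 5 successes in the first 13. With X ~ Binomial(13, 0.60), P(Y > 13) = P(X ≤ 4).
  k=0: C(13,0)·0.60^0·0.40^13 = 0.000007
  k=1: C(13,1)·0.60^1·0.40^12 = 0.000131
  k=2: C(13,2)·0.60^2·0.40^11 = 0.001178
  k=3: C(13,3)·0.60^3·0.40^10 = 0.006478
  k=4: C(13,4)·0.60^4·0.40^9 = 0.024291
P(X ≤ 4) = 0.032084

0.0321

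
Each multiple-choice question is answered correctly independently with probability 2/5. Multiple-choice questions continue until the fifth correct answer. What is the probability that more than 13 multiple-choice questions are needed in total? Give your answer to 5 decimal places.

0.35304

Needing more than 13 multiple-choice questions ⇔ fewer than 5 successes in the first 13. With X ~ Binomial(13, 0.40), P(Y > 13) = P(X ≤ 4).
  k=0: C(13,0)·0.40^0·0.60^13 = 0.0013061
  k=1: C(13,1)·0.40^1·0.60^12 = 0.0113193
  k=2: C(13,2)·0.40^2·0.60^11 = 0.0452771
  k=3: C(13,3)·0.40^3·0.60^10 = 0.1106773
  k=4: C(13,4)·0.40^4·0.60^9 = 0.1844621
P(X ≤ 4) = 0.3530418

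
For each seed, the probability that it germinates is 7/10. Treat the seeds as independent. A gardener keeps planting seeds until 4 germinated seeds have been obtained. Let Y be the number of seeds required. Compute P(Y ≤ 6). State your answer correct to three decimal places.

Finishing within 6 seeds ⇔ at least 4 successes in the first 6. With X ~ Binomial(6, 0.70), P(Y ≤ 6) = 1 − P(X ≤ 3).
  k=0: C(6,0)·0.70^0·0.30^6 = 0.00073
  k=1: C(6,1)·0.70^1·0.30^5 = 0.01021
  k=2: C(6,2)·0.70^2·0.30^4 = 0.05953
  k=3: C(6,3)·0.70^3·0.30^3 = 0.18522
1 − 0.25569 = 0.74431

0.744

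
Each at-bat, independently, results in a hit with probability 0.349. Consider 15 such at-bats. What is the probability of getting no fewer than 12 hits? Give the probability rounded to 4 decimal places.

X ~ Binomial(15, 0.349); P(X ≥ 12) = Σ C(15,k) p^k (1−p)^(15−k) over k:
  k=12: C(15,12)·0.349^12·0.651^3 = 0.000410
  k=13: C(15,13)·0.349^13·0.651^2 = 0.000051
  k=14: C(15,14)·0.349^14·0.651^1 = 0.000004
  k=15: C(15,15)·0.349^15·0.651^0 = 0.000000
Total = 0.000465

0.0005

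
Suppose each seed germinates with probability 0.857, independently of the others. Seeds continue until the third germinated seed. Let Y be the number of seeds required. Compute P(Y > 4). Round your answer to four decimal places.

Needing more than 4 seeds ⇔ fewer than 3 successes in the first 4. With X ~ Binomial(4, 0.857), P(Y > 4) = P(X ≤ 2).
  k=0: C(4,0)·0.857^0·0.143^4 = 0.000418
  k=1: C(4,1)·0.857^1·0.143^3 = 0.010024
  k=2: C(4,2)·0.857^2·0.143^2 = 0.090112
P(X ≤ 2) = 0.100555

0.1006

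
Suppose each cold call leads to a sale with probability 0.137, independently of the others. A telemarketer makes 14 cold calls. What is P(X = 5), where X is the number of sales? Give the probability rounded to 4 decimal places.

0.0257

X ~ Binomial(n=14, p=0.137).
P(X=5) = C(14,5) · p^5 · (1−p)^9
= 2002 · 4.8262e-05 · 0.26552 = 0.025655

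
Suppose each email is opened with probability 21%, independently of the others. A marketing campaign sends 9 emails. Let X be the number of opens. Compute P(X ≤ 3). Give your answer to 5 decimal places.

0.90057

X ~ Binomial(9, 0.21); P(X ≤ 3) = Σ C(9,k) p^k (1−p)^(9−k) over k:
  k=0: C(9,0)·0.21^0·0.79^9 = 0.1198516
  k=1: C(9,1)·0.21^1·0.79^8 = 0.2867336
  k=2: C(9,2)·0.21^2·0.79^7 = 0.3048813
  k=3: C(9,3)·0.21^3·0.79^6 = 0.1891036
Total = 0.9005700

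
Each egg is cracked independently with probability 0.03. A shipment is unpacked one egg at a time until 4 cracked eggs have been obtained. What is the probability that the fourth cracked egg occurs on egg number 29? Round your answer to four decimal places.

0.0012

Y = trial on which the fourth success occurs; negative binomial, r=4, p=0.03.
P(Y=29) = C(28,3) · p^4 · (1−p)^25
= 3276 · 8.1e-07 · 0.46697 = 0.001239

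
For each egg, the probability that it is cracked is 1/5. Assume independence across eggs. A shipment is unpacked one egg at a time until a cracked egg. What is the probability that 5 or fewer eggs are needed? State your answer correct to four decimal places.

0.6723

Y = number of eggs to the first success; geometric, p = 0.20.
P(Y ≤ 5) = 1 − (1−p)^5 = 1 − 0.327680 = 0.672320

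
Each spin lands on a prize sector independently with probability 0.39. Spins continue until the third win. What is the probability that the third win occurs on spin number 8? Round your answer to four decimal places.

0.1052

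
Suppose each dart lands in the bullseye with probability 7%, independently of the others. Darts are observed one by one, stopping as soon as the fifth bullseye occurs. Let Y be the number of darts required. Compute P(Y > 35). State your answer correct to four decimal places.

0.9052

Needing more than 35 darts ⇔ fewer than 5 successes in the first 35. With X ~ Binomial(35, 0.07), P(Y > 35) = P(X ≤ 4).
  k=0: C(35,0)·0.07^0·0.93^35 = 0.078868
  k=1: C(35,1)·0.07^1·0.93^34 = 0.207772
  k=2: C(35,2)·0.07^2·0.93^33 = 0.265858
  k=3: C(35,3)·0.07^3·0.93^32 = 0.220119
  k=4: C(35,4)·0.07^4·0.93^31 = 0.132545
P(X ≤ 4) = 0.905163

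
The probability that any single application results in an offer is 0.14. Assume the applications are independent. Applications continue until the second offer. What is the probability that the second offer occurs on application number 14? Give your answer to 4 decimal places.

0.0417

Y = trial on which the second success occurs; negative binomial, r=2, p=0.14.
P(Y=14) = C(13,1) · p^2 · (1−p)^12
= 13 · 0.0196 · 0.16367 = 0.041704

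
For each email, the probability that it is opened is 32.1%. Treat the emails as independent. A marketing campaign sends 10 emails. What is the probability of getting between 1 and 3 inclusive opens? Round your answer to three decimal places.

X ~ Binomial(10, 0.321); P(1 ≤ X ≤ 3) = Σ C(10,k) p^k (1−p)^(10−k) over k:
  k=1: C(10,1)·0.321^1·0.679^9 = 0.09848
  k=2: C(10,2)·0.321^2·0.679^8 = 0.20950
  k=3: C(10,3)·0.321^3·0.679^7 = 0.26411
Total = 0.57208

0.572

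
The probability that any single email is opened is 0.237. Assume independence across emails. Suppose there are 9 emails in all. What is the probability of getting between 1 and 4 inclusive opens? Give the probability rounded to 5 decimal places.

0.87286

X ~ Binomial(9, 0.237); P(1 ≤ X ≤ 4) = Σ C(9,k) p^k (1−p)^(9−k) over k:
  k=1: C(9,1)·0.237^1·0.763^8 = 0.2450119
  k=2: C(9,2)·0.237^2·0.763^7 = 0.3044184
  k=3: C(9,3)·0.237^3·0.763^6 = 0.2206335
  k=4: C(9,4)·0.237^4·0.763^5 = 0.1027985
Total = 0.8728623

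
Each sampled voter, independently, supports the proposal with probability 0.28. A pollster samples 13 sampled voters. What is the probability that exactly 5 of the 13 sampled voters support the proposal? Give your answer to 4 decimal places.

X ~ Binomial(n=13, p=0.28).
P(X=5) = C(13,5) · p^5 · (1−p)^8
= 1287 · 0.001721 · 0.07222 = 0.159966

0.1600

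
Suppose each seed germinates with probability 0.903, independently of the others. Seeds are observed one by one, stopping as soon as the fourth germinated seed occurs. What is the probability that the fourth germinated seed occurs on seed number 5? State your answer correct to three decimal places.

0.258

Y = trial on which the fourth success occurs; negative binomial, r=4, p=0.903.
P(Y=5) = C(4,3) · p^4 · (1−p)^1
= 4 · 0.66489 · 0.097 = 0.25798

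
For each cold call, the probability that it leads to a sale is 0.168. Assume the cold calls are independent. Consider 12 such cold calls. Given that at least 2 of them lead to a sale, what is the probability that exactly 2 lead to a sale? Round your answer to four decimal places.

X ~ Binomial(12, 0.168). Want P(X=2 | X≥2) = P(X=2) / P(X≥2).
P(X=2) = C(12,2)·0.168^2·0.832^10 = 0.296071
P(X≥2) = 1 − 0.110022 − 0.266592 = 0.623386
Ratio = 0.296071 / 0.623386 = 0.474940

0.4749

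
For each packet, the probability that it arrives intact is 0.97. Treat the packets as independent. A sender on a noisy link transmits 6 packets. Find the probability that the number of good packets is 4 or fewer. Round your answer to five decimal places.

0.01246

X ~ Binomial(6, 0.97); P(X ≤ 4) = Σ C(6,k) p^k (1−p)^(6−k) over k:
  k=0: C(6,0)·0.97^0·0.03^6 = 0.0000000
  k=1: C(6,1)·0.97^1·0.03^5 = 0.0000001
  k=2: C(6,2)·0.97^2·0.03^4 = 0.0000114
  k=3: C(6,3)·0.97^3·0.03^3 = 0.0004928
  k=4: C(6,4)·0.97^4·0.03^2 = 0.0119515
Total = 0.0124559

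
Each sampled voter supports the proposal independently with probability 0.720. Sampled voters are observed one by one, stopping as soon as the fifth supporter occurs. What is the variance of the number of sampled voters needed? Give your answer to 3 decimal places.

Y = total sampled voters until the fifth success; negative binomial with r=5, p=0.72.
Var(Y) = r(1−p)/p² = 5·0.28 / 0.72² = 2.70062

2.701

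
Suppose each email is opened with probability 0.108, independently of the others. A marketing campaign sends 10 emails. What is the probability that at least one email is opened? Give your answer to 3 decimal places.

P(at least one) = 1 − P(none) = 1 − (1 − 0.108)^10
= 1 − 0.31890 = 0.68110

0.681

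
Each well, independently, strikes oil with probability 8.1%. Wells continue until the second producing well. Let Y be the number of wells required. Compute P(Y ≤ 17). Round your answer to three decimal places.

0.406

Finishing within 17 wells ⇔ at least 2 successes in the first 17. With X ~ Binomial(17, 0.081), P(Y ≤ 17) = 1 − P(X ≤ 1).
  k=0: C(17,0)·0.081^0·0.919^17 = 0.23788
  k=1: C(17,1)·0.081^1·0.919^16 = 0.35644
1 − 0.59432 = 0.40568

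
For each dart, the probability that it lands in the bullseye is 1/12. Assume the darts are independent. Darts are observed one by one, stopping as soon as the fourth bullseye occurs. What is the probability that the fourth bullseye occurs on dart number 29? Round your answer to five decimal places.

Y = trial on which the fourth success occurs; negative binomial, r=4, p=0.083333.
P(Y=29) = C(28,3) · p^4 · (1−p)^25
= 3276 · 4.8225e-05 · 0.11358 = 0.0179434

0.01794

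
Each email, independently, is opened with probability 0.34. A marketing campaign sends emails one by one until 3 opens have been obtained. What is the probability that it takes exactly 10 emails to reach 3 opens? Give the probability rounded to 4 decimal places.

Y = trial on which the third success occurs; negative binomial, r=3, p=0.34.
P(Y=10) = C(9,2) · p^3 · (1−p)^7
= 36 · 0.039304 · 0.054552 = 0.077187

0.0772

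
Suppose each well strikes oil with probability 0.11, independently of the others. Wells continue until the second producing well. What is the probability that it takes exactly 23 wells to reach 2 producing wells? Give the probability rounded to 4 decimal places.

Y = trial on which the second success occurs; negative binomial, r=2, p=0.11.
P(Y=23) = C(22,1) · p^2 · (1−p)^21
= 22 · 0.0121 · 0.086535 = 0.023036

0.0230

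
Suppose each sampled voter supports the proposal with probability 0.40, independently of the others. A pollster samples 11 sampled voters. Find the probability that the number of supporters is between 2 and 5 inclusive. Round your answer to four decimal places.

0.7233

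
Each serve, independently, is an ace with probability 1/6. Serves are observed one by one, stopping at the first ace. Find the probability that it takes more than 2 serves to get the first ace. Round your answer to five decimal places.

0.69444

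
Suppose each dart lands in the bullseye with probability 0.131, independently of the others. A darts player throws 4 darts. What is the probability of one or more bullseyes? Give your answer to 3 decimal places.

0.430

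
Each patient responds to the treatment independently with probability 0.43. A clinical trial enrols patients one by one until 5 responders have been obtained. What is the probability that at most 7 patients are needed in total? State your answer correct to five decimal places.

0.12824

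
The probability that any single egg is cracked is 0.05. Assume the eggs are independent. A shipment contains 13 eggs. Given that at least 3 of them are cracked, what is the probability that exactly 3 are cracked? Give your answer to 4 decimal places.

0.8734

X ~ Binomial(13, 0.05). Want P(X=3 | X≥3) = P(X=3) / P(X≥3).
P(X=3) = C(13,3)·0.05^3·0.95^10 = 0.021405
P(X≥3) = 1 − 0.513342 − 0.351234 − 0.110916 = 0.024508
Ratio = 0.021405 / 0.024508 = 0.873388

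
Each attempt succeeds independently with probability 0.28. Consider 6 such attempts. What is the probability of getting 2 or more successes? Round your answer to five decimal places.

0.53562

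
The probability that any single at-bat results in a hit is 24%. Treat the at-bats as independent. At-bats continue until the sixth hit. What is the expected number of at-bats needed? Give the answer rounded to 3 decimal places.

25.000

Y = total at-bats until the sixth success; negative binomial with r=6, p=0.24.
E[Y] = r / p = 6 / 0.24 = 25.00000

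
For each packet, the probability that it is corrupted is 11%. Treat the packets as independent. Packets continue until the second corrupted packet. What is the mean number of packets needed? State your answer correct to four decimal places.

18.1818

Y = total packets until the second success; negative binomial with r=2, p=0.11.
E[Y] = r / p = 2 / 0.11 = 18.181818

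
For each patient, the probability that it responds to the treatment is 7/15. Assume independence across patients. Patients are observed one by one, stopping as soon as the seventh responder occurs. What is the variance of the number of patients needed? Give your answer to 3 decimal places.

17.143

Y = total patients until the seventh success; negative binomial with r=7, p=0.466667.
Var(Y) = r(1−p)/p² = 7·0.533333 / 0.466667² = 17.14286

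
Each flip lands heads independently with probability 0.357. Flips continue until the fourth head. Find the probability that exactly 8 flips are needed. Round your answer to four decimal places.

Y = trial on which the fourth success occurs; negative binomial, r=4, p=0.357.
P(Y=8) = C(7,3) · p^4 · (1−p)^4
= 35 · 0.016243 · 0.17094 = 0.097182

0.0972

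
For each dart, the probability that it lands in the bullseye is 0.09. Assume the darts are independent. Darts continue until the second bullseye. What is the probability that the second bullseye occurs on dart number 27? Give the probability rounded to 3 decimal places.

Y = trial on which the second success occurs; negative binomial, r=2, p=0.09.
P(Y=27) = C(26,1) · p^2 · (1−p)^25
= 26 · 0.0081 · 0.094631 = 0.01993

0.020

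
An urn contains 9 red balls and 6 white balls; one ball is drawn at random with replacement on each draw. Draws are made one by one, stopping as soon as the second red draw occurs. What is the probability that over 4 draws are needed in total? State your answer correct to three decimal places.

0.179

Needing more than 4 draws ⇔ fewer than 2 successes in the first 4. With X ~ Binomial(4, 0.60), P(Y > 4) = P(X ≤ 1).
  k=0: C(4,0)·0.60^0·0.40^4 = 0.02560
  k=1: C(4,1)·0.60^1·0.40^3 = 0.15360
P(X ≤ 1) = 0.17920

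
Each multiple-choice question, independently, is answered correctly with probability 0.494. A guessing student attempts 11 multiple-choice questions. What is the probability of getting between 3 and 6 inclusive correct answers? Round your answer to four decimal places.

0.7032

X ~ Binomial(11, 0.494); P(3 ≤ X ≤ 6) = Σ C(11,k) p^k (1−p)^(11−k) over k:
  k=3: C(11,3)·0.494^3·0.506^8 = 0.085481
  k=4: C(11,4)·0.494^4·0.506^7 = 0.166907
  k=5: C(11,5)·0.494^5·0.506^6 = 0.228129
  k=6: C(11,6)·0.494^6·0.506^5 = 0.222718
Total = 0.703235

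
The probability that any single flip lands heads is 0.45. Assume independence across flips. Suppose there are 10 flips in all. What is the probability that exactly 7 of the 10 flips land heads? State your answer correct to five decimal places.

X ~ Binomial(n=10, p=0.45).
P(X=7) = C(10,7) · p^7 · (1−p)^3
= 120 · 0.0037367 · 0.16637 = 0.0746031

0.07460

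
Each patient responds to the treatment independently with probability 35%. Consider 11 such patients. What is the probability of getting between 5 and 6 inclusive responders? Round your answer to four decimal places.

0.2815

X ~ Binomial(11, 0.35); P(5 ≤ X ≤ 6) = Σ C(11,k) p^k (1−p)^(11−k) over k:
  k=5: C(11,5)·0.35^5·0.65^6 = 0.183005
  k=6: C(11,6)·0.35^6·0.65^5 = 0.098541
Total = 0.281546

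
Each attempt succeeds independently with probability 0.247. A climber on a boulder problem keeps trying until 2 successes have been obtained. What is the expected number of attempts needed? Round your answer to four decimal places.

Y = total attempts until the second success; negative binomial with r=2, p=0.247.
E[Y] = r / p = 2 / 0.247 = 8.097166

8.0972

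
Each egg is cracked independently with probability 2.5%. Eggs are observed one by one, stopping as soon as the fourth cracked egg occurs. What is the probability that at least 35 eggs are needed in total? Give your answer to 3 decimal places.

Needing more than 34 eggs ⇔ fewer than 4 successes in the first 34. With X ~ Binomial(34, 0.025), P(Y > 34) = P(X ≤ 3).
  k=0: C(34,0)·0.025^0·0.975^34 = 0.42282
  k=1: C(34,1)·0.025^1·0.975^33 = 0.36861
  k=2: C(34,2)·0.025^2·0.975^32 = 0.15595
  k=3: C(34,3)·0.025^3·0.975^31 = 0.04265
P(X ≤ 3) = 0.99004

0.990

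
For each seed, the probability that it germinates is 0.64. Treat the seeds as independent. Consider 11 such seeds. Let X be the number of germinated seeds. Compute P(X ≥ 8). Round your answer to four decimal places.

0.3981

X ~ Binomial(11, 0.64); P(X ≥ 8) = Σ C(11,k) p^k (1−p)^(11−k) over k:
  k=8: C(11,8)·0.64^8·0.36^3 = 0.216686
  k=9: C(11,9)·0.64^9·0.36^2 = 0.128407
  k=10: C(11,10)·0.64^10·0.36^1 = 0.045656
  k=11: C(11,11)·0.64^11·0.36^0 = 0.007379
Total = 0.398127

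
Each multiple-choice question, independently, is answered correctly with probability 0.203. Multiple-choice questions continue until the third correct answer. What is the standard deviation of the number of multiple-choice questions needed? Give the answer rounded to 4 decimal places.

7.6172

Y = total multiple-choice questions until the third success; negative binomial with r=3, p=0.203.
SD(Y) = √[r(1−p)/p²] = √(58.021306) = 7.617172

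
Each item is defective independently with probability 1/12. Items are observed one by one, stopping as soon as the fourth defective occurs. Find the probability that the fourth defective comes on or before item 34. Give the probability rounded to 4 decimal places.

0.3137

Finishing within 34 items ⇔ at least 4 successes in the first 34. With X ~ Binomial(34, 0.083333), P(Y ≤ 34) = 1 − P(X ≤ 3).
  k=0: C(34,0)·0.083333^0·0.916667^34 = 0.051903
  k=1: C(34,1)·0.083333^1·0.916667^33 = 0.160426
  k=2: C(34,2)·0.083333^2·0.916667^32 = 0.240639
  k=3: C(34,3)·0.083333^3·0.916667^31 = 0.233347
1 − 0.686315 = 0.313685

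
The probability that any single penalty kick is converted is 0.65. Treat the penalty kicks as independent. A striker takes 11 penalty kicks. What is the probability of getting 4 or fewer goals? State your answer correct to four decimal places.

0.0501

X ~ Binomial(11, 0.65); P(X ≤ 4) = Σ C(11,k) p^k (1−p)^(11−k) over k:
  k=0: C(11,0)·0.65^0·0.35^11 = 0.000010
  k=1: C(11,1)·0.65^1·0.35^10 = 0.000197
  k=2: C(11,2)·0.65^2·0.35^9 = 0.001831
  k=3: C(11,3)·0.65^3·0.35^8 = 0.010204
  k=4: C(11,4)·0.65^4·0.35^7 = 0.037900
Total = 0.050143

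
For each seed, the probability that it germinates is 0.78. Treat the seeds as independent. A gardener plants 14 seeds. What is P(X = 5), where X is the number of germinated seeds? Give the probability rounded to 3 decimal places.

0.001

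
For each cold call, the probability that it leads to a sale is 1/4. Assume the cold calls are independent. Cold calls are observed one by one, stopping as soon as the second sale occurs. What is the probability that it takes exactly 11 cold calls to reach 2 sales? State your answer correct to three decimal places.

Y = trial on which the second success occurs; negative binomial, r=2, p=0.25.
P(Y=11) = C(10,1) · p^2 · (1−p)^9
= 10 · 0.0625 · 0.075085 = 0.04693

0.047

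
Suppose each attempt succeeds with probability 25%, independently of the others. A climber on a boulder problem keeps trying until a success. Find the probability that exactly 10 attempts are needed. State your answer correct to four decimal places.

Geometric (trials to first success), p = 0.25.
P(Y = 10) = (1−p)^9 · p = 0.075085 · 0.25 = 0.018771

0.0188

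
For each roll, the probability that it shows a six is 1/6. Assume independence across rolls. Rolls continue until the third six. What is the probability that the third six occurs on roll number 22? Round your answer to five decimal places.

Y = trial on which the third success occurs; negative binomial, r=3, p=0.166667.
P(Y=22) = C(21,2) · p^3 · (1−p)^19
= 210 · 0.0046296 · 0.031301 = 0.0304314

0.03043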